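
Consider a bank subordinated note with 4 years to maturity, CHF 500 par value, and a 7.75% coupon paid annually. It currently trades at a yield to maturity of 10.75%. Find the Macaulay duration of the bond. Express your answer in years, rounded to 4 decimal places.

3.5660 years

Periodic yield y = 0.1075. Discount each cash flow and weight by its year:
  t   CF        PV=CF/(1+0.1075)^t    t·PV
  1        38.75        34.9887        34.9887
  2        38.75        31.5925        63.1850
  3        38.75        28.5260        85.5779
  4       538.75       358.1066     1,432.4265
  Σ                    453.2138     1,616.1781
Price P = Σ PV = 453.2138.
Macaulay duration = Σ(t·PV) / P = 1,616.1781 / 453.2138 = 3.56604 years.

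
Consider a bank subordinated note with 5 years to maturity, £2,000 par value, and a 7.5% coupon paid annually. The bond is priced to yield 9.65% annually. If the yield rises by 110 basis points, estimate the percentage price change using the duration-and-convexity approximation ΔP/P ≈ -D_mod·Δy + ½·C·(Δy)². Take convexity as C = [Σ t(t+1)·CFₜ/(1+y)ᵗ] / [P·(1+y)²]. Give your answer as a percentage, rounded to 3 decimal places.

-4.207%

With y = 0.0965:
  t   CF        PV=CF/(1+0.0965)^t    t·PV        t(t+1)·PV
  1       150.00       136.7989       136.7989         273.5978
  2       150.00       124.7596       249.5192         748.5576
  3       150.00       113.7798       341.3395       1,365.3582
  4       150.00       103.7664       415.0656       2,075.3278
  5     2,150.00     1,356.4234     6,782.1171      40,692.7026
  Σ                  1,835.5282     7,924.8403      45,155.5441
P = 1,835.5282; D_Mac = 4.31747 yrs; D_mod = 3.93750 yrs; C = 20.46128.
Duration effect: -3.93750 × (+0.011) = -0.043313
Convexity effect: 0.5 × 20.46128 × (0.011)² = +0.0012379
ΔP/P ≈ -0.043313 + 0.0012379 = -0.042075 = -4.2075%.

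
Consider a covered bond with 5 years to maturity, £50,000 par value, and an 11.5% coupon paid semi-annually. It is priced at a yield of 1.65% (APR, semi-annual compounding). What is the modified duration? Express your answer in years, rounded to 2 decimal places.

4.11 years

Periodic yield y = 0.00825. First find Macaulay duration:
  t   CF        PV=CF/(1+0.00825)^t    t·PV
  1     2,875.00     2,851.4753     2,851.4753
  2     2,875.00     2,828.1431     5,656.2863
  3     2,875.00     2,805.0019     8,415.0056
  4     2,875.00     2,782.0500    11,128.1999
  5     2,875.00     2,759.2859    13,796.4293
  6     2,875.00     2,736.7080    16,420.2481
  7     2,875.00     2,714.3149    19,000.2045
  8     2,875.00     2,692.1051    21,536.8404
  9     2,875.00     2,670.0769    24,030.6923
  10   52,875.00    48,704.3861   487,043.8610
  Σ                 73,543.5472   609,879.2427
P = 73,543.5472; Macaulay duration = 609,879.2427 / 73,543.5472 = 8.29276 half-year periods = 4.14638 years.
Modified duration = D_Mac / (1 + y) = 4.14638 / 1.00825 = 4.11245 years.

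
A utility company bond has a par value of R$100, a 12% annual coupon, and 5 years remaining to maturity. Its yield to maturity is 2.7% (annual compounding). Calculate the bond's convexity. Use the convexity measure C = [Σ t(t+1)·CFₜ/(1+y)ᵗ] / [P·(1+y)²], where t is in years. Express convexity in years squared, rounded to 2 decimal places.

With y = 0.027:
  t   CF        PV=CF/(1+0.027)^t    t·PV        t(t+1)·PV
  1        12.00        11.6845        11.6845          23.3690
  2        12.00        11.3773        22.7547          68.2640
  3        12.00        11.0782        33.2347         132.9386
  4        12.00        10.7870        43.1479         215.7394
  5       112.00        98.0315       490.1577       2,940.9461
  Σ                    142.9586       600.9794       3,381.2571
P = 142.9586.
Convexity = Σ t(t+1)·PV / [P·(1+y)²] = 3,381.2571 / (142.9586 × 1.054729) = 22.42472.

22.42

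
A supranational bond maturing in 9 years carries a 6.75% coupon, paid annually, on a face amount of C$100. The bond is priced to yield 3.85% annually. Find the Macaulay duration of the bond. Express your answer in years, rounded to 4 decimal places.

Periodic yield y = 0.0385. Discount each cash flow and weight by its year:
  t   CF        PV=CF/(1+0.0385)^t    t·PV
  1         6.75         6.4998         6.4998
  2         6.75         6.2588        12.5176
  3         6.75         6.0268        18.0803
  4         6.75         5.8033        23.2133
  5         6.75         5.5882        27.9410
  6         6.75         5.3810        32.2861
  7         6.75         5.1815        36.2707
  8         6.75         4.9894        39.9155
  9       106.75        75.9818       683.8359
  Σ                    121.7106       880.5602
Price P = Σ PV = 121.7106.
Macaulay duration = Σ(t·PV) / P = 880.5602 / 121.7106 = 7.23487 years.

7.2349 years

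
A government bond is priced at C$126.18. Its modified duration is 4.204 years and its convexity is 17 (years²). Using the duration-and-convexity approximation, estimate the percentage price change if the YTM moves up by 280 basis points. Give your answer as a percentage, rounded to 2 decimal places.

-11.10%

Duration effect: -D_mod·Δy = -4.204 × (+0.028) = -0.117712
Convexity effect: ½·C·(Δy)² = 0.5 × 17 × (0.028)² = +0.0066640
ΔP/P ≈ -0.117712 + 0.0066640 = -0.111048
= -11.1048%.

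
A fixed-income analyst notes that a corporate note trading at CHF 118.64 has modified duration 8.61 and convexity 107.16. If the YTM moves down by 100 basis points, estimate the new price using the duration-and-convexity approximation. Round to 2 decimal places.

CHF 129.49

Duration effect: -D_mod·Δy = -8.61 × (-0.01) = +0.086100
Convexity effect: ½·C·(Δy)² = 0.5 × 107.16 × (-0.01)² = +0.0053580
ΔP/P ≈ +0.086100 + 0.0053580 = +0.091458
New price ≈ 118.64 × (1 + 0.091458) = 129.49057712.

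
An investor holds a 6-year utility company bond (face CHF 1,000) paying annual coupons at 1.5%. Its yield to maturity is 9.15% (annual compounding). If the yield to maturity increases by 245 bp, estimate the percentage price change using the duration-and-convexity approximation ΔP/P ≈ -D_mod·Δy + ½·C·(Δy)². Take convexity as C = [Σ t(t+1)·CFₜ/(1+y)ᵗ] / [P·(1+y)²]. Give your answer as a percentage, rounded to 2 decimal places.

With y = 0.0915:
  t   CF        PV=CF/(1+0.0915)^t    t·PV        t(t+1)·PV
  1        15.00        13.7426        13.7426          27.4851
  2        15.00        12.5905        25.1810          75.5431
  3        15.00        11.5351        34.6052         138.4208
  4        15.00        10.5681        42.2723         211.3617
  5        15.00         9.6822        48.4108         290.4650
  6     1,015.00       600.2382     3,601.4290      25,210.0027
  Σ                    658.3566     3,765.6409      25,953.2784
P = 658.3566; D_Mac = 5.71976 yrs; D_mod = 5.24027 yrs; C = 33.08900.
Duration effect: -5.24027 × (+0.0245) = -0.128387
Convexity effect: 0.5 × 33.08900 × (0.0245)² = +0.0099308
ΔP/P ≈ -0.128387 + 0.0099308 = -0.118456 = -11.8456%.

-11.85%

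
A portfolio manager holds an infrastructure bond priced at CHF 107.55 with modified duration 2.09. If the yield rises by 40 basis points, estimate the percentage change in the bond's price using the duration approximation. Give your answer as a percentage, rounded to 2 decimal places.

Duration approximation: ΔP/P ≈ -D_mod · Δy = -2.09 × (+0.004) = -0.008360.
As a percentage: -0.8360%.

-0.84%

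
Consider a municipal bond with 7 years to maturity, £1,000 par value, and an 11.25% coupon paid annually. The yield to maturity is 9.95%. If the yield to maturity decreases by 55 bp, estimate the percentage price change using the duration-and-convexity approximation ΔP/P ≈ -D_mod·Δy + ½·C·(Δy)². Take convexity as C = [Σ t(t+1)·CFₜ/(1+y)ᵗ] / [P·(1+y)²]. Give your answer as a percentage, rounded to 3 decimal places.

With y = 0.0995:
  t   CF        PV=CF/(1+0.0995)^t    t·PV        t(t+1)·PV
  1       112.50       102.3192       102.3192         204.6385
  2       112.50        93.0598       186.1196         558.3587
  3       112.50        84.6383       253.9148       1,015.6593
  4       112.50        76.9789       307.9155       1,539.5776
  5       112.50        70.0126       350.0631       2,100.3787
  6       112.50        63.6768       382.0607       2,674.4249
  7     1,112.50       572.7082     4,008.9572      32,071.6579
  Σ                  1,063.3938     5,591.3502      40,164.6957
P = 1,063.3938; D_Mac = 5.25802 yrs; D_mod = 4.78220 yrs; C = 31.24352.
Duration effect: -4.78220 × (-0.0055) = +0.026302
Convexity effect: 0.5 × 31.24352 × (-0.0055)² = +0.0004726
ΔP/P ≈ +0.026302 + 0.0004726 = +0.026775 = +2.6775%.

+2.677%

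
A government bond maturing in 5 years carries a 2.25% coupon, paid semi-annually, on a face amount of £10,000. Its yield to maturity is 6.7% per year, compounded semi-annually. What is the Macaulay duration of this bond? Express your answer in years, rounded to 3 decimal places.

4.724 years

Periodic yield y = 0.0335. Discount each cash flow and weight by its period:
  t   CF        PV=CF/(1+0.0335)^t    t·PV
  1       112.50       108.8534       108.8534
  2       112.50       105.3250       210.6500
  3       112.50       101.9110       305.7330
  4       112.50        98.6076       394.4306
  5       112.50        95.4114       477.0568
  6       112.50        92.3187       553.9121
  7       112.50        89.3263       625.2838
  8       112.50        86.4308       691.4466
  9       112.50        83.6292       752.6632
  10   10,112.50     7,273.6722    72,736.7220
  Σ                  8,135.4857    76,856.7517
Price P = Σ PV = 8,135.4857.
Macaulay duration = Σ(t·PV) / P = 76,856.7517 / 8,135.4857 = 9.44710 half-year periods.
In years: 9.44710 / 2 = 4.72355 years.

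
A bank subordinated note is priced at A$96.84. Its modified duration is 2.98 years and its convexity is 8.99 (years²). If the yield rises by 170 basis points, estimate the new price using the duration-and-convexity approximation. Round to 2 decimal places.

A$92.06

Duration effect: -D_mod·Δy = -2.98 × (+0.017) = -0.050660
Convexity effect: ½·C·(Δy)² = 0.5 × 8.99 × (0.017)² = +0.001299055
ΔP/P ≈ -0.050660 + 0.001299055 = -0.049360945
New price ≈ 96.84 × (1 - 0.049360945) = 92.0598860862.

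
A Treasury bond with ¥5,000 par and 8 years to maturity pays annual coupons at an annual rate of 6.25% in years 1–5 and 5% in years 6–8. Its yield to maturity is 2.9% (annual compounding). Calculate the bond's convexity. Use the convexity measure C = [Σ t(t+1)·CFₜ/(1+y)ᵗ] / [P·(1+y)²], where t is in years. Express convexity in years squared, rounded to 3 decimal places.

53.362

With y = 0.029:
  t   CF        PV=CF/(1+0.029)^t    t·PV        t(t+1)·PV
  1       312.50       303.6929       303.6929         607.3858
  2       312.50       295.1340       590.2680       1,770.8041
  3       312.50       286.8163       860.4490       3,441.7961
  4       312.50       278.7331     1,114.9323       5,574.6617
  5       312.50       270.8776     1,354.3882       8,126.3290
  6       250.00       210.5949     1,263.5691       8,844.9840
  7       250.00       204.6597     1,432.6181      11,460.9446
  8     5,250.00     4,176.7291    33,413.8326     300,724.4933
  Σ                  6,027.2376    40,333.7503     340,551.3986
P = 6,027.2376.
Convexity = Σ t(t+1)·PV / [P·(1+y)²] = 340,551.3986 / (6,027.2376 × 1.058841) = 53.36218.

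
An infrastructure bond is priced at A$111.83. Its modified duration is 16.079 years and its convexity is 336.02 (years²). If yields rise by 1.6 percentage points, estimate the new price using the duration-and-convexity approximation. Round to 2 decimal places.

A$87.87

Duration effect: -D_mod·Δy = -16.079 × (+0.016) = -0.257264
Convexity effect: ½·C·(Δy)² = 0.5 × 336.02 × (0.016)² = +0.04301056
ΔP/P ≈ -0.257264 + 0.04301056 = -0.21425344
New price ≈ 111.83 × (1 - 0.21425344) = 87.8700378048.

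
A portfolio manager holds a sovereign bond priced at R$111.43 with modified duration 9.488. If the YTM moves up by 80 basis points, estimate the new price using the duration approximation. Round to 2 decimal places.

R$102.97

Duration approximation: ΔP/P ≈ -D_mod · Δy = -9.488 × (+0.008) = -0.075904.
New price ≈ 111.43 × (1 - 0.075904) = 102.97201728.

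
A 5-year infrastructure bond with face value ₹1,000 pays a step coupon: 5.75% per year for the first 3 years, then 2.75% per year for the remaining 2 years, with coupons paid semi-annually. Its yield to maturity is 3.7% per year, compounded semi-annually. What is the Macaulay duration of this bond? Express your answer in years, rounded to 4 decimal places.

4.4563 years

Periodic yield y = 0.0185. Discount each cash flow and weight by its period:
  t   CF        PV=CF/(1+0.0185)^t    t·PV
  1        28.75        28.2278        28.2278
  2        28.75        27.7151        55.4301
  3        28.75        27.2116        81.6349
  4        28.75        26.7174       106.8695
  5        28.75        26.2321       131.1604
  6        28.75        25.7556       154.5336
  7        13.75        12.0942        84.6591
  8        13.75        11.8745        94.9958
  9        13.75        11.6588       104.9291
  10    1,013.75       843.9574     8,439.5742
  Σ                  1,041.4444     9,282.0144
Price P = Σ PV = 1,041.4444.
Macaulay duration = Σ(t·PV) / P = 9,282.0144 / 1,041.4444 = 8.91264 half-year periods.
In years: 8.91264 / 2 = 4.45632 years.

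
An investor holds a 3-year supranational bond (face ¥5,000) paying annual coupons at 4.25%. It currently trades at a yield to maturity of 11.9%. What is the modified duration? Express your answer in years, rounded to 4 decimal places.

2.5606 years

Periodic yield y = 0.119. First find Macaulay duration:
  t   CF        PV=CF/(1+0.119)^t    t·PV
  1       212.50       189.9017       189.9017
  2       212.50       169.7066       339.4132
  3     5,212.50     3,720.1102    11,160.3307
  Σ                  4,079.7185    11,689.6456
P = 4,079.7185; Macaulay duration = 11,689.6456 / 4,079.7185 = 2.86531 years.
Modified duration = D_Mac / (1 + y) = 2.86531 / 1.119 = 2.56060 years.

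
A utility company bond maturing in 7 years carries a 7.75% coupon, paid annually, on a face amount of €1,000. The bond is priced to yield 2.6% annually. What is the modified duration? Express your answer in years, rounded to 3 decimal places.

Periodic yield y = 0.026. First find Macaulay duration:
  t   CF        PV=CF/(1+0.026)^t    t·PV
  1        77.50        75.5361        75.5361
  2        77.50        73.6219       147.2438
  3        77.50        71.7562       215.2687
  4        77.50        69.9378       279.7514
  5        77.50        68.1655       340.8277
  6        77.50        66.4382       398.6289
  7     1,077.50       900.2969     6,302.0783
  Σ                  1,325.7526     7,759.3348
P = 1,325.7526; Macaulay duration = 7,759.3348 / 1,325.7526 = 5.85278 years.
Modified duration = D_Mac / (1 + y) = 5.85278 / 1.026 = 5.70446 years.

5.704 years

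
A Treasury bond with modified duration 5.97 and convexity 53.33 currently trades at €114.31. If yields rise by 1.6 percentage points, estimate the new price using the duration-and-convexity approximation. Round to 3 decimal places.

Duration effect: -D_mod·Δy = -5.97 × (+0.016) = -0.095520
Convexity effect: ½·C·(Δy)² = 0.5 × 53.33 × (0.016)² = +0.00682624
ΔP/P ≈ -0.095520 + 0.00682624 = -0.08869376
New price ≈ 114.31 × (1 - 0.08869376) = 104.1714162944.

€104.171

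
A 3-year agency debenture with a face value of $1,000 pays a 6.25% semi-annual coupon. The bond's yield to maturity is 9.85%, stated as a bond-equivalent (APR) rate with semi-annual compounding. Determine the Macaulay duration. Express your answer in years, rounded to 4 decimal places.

Periodic yield y = 0.04925. Discount each cash flow and weight by its period:
  t   CF        PV=CF/(1+0.04925)^t    t·PV
  1        31.25        29.7832        29.7832
  2        31.25        28.3852        56.7704
  3        31.25        27.0529        81.1586
  4        31.25        25.7830       103.1322
  5        31.25        24.5728       122.8641
  6     1,031.25       772.8409     4,637.0454
  Σ                    908.4180     5,030.7538
Price P = Σ PV = 908.4180.
Macaulay duration = Σ(t·PV) / P = 5,030.7538 / 908.4180 = 5.53793 half-year periods.
In years: 5.53793 / 2 = 2.76896 years.

2.7690 years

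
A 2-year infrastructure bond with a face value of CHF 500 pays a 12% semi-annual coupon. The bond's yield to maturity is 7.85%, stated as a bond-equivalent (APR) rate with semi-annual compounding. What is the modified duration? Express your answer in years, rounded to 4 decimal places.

Periodic yield y = 0.03925. First find Macaulay duration:
  t   CF        PV=CF/(1+0.03925)^t    t·PV
  1        30.00        28.8670        28.8670
  2        30.00        27.7767        55.5535
  3        30.00        26.7277        80.1830
  4       530.00       454.3554     1,817.4218
  Σ                    537.7268     1,982.0252
P = 537.7268; Macaulay duration = 1,982.0252 / 537.7268 = 3.68593 half-year periods = 1.84297 years.
Modified duration = D_Mac / (1 + y) = 1.84297 / 1.03925 = 1.77336 years.

1.7734 years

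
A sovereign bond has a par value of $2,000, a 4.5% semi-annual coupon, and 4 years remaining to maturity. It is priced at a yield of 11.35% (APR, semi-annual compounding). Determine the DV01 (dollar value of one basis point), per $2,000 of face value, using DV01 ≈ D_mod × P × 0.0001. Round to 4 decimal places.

Periodic yield y = 0.05675.
  t   CF        PV=CF/(1+0.05675)^t    t·PV
  1        45.00        42.5834        42.5834
  2        45.00        40.2966        80.5931
  3        45.00        38.1325       114.3976
  4        45.00        36.0847       144.3389
  5        45.00        34.1469       170.7345
  6        45.00        32.3131       193.8788
  7        45.00        30.5778       214.0448
  8     2,045.00     1,314.9682    10,519.7458
  Σ                  1,569.1033    11,480.3170
P = 1,569.1033; D_Mac = 7.31648 half-year periods = 3.65824 yrs; D_mod = 3.46178 yrs.
DV01 ≈ 3.46178 × 1,569.1033 × 0.0001 = 0.543190.

$0.5432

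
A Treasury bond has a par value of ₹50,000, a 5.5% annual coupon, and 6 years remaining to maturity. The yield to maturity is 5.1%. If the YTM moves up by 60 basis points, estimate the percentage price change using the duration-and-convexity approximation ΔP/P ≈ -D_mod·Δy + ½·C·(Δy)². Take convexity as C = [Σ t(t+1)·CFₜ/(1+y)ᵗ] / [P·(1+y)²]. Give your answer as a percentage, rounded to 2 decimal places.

-2.96%

With y = 0.051:
  t   CF        PV=CF/(1+0.051)^t    t·PV        t(t+1)·PV
  1     2,750.00     2,616.5557     2,616.5557       5,233.1113
  2     2,750.00     2,489.5867     4,979.1735      14,937.5204
  3     2,750.00     2,368.7790     7,106.3370      28,425.3481
  4     2,750.00     2,253.8335     9,015.3340      45,076.6700
  5     2,750.00     2,144.4657    10,722.3287      64,333.9724
  6    52,750.00    39,138.6794   234,832.0764   1,643,824.5348
  Σ                 51,011.9001   269,271.8053   1,801,831.1571
P = 51,011.9001; D_Mac = 5.27861 yrs; D_mod = 5.02246 yrs; C = 31.97696.
Duration effect: -5.02246 × (+0.006) = -0.030135
Convexity effect: 0.5 × 31.97696 × (0.006)² = +0.0005756
ΔP/P ≈ -0.030135 + 0.0005756 = -0.029559 = -2.9559%.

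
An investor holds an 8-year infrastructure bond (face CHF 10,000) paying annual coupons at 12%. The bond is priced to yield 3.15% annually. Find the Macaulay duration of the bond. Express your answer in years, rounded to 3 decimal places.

Periodic yield y = 0.0315. Discount each cash flow and weight by its year:
  t   CF        PV=CF/(1+0.0315)^t    t·PV
  1     1,200.00     1,163.3543     1,163.3543
  2     1,200.00     1,127.8278     2,255.6555
  3     1,200.00     1,093.3861     3,280.1583
  4     1,200.00     1,059.9962     4,239.9849
  5     1,200.00     1,027.6260     5,138.1300
  6     1,200.00       996.2443     5,977.4658
  7     1,200.00       965.8209     6,760.7466
  8    11,200.00     8,739.0488    69,912.3903
  Σ                 16,173.3045    98,727.8859
Price P = Σ PV = 16,173.3045.
Macaulay duration = Σ(t·PV) / P = 98,727.8859 / 16,173.3045 = 6.10437 years.

6.104 years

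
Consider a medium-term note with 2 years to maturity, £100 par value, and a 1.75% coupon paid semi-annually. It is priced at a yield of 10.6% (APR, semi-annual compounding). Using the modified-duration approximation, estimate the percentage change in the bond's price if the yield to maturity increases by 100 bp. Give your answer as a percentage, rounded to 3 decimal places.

Periodic yield y = 0.053. Modified duration first:
  t   CF        PV=CF/(1+0.053)^t    t·PV
  1        0.875         0.8310         0.8310
  2        0.875         0.7891         1.5783
  3        0.875         0.7494         2.2482
  4      100.875        82.0484       328.1936
  Σ                     84.4179       332.8510
P = 84.4179; D_Mac = 3.94290 half-year periods = 1.97145 yrs; D_mod = 1.97145/(1+0.053) = 1.87222 yrs.
ΔP/P ≈ -D_mod · Δy = -1.87222 × (+0.01) = -0.018722 = -1.8722%.

-1.872%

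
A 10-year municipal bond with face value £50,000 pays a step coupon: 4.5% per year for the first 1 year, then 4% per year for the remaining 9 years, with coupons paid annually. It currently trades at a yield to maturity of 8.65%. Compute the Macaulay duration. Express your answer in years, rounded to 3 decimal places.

Periodic yield y = 0.0865. Discount each cash flow and weight by its year:
  t   CF        PV=CF/(1+0.0865)^t    t·PV
  1     2,250.00     2,070.8698     2,070.8698
  2     2,000.00     1,694.2228     3,388.4457
  3     2,000.00     1,559.3399     4,678.0198
  4     2,000.00     1,435.1955     5,740.7821
  5     2,000.00     1,320.9347     6,604.6734
  6     2,000.00     1,215.7705     7,294.6232
  7     2,000.00     1,118.9789     7,832.8520
  8     2,000.00     1,029.8931     8,239.1448
  9     2,000.00       947.8998     8,531.0980
  10   52,000.00    22,683.2896   226,832.8958
  Σ                 35,076.3946   281,213.4046
Price P = Σ PV = 35,076.3946.
Macaulay duration = Σ(t·PV) / P = 281,213.4046 / 35,076.3946 = 8.01717 years.

8.017 years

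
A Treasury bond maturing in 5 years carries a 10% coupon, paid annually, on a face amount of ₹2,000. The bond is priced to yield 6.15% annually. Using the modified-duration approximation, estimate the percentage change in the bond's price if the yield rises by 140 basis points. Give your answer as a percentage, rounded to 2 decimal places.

-5.58%

Periodic yield y = 0.0615. Modified duration first:
  t   CF        PV=CF/(1+0.0615)^t    t·PV
  1       200.00       188.4126       188.4126
  2       200.00       177.4966       354.9932
  3       200.00       167.2130       501.6390
  4       200.00       157.5252       630.1007
  5     2,200.00     1,632.3853     8,161.9267
  Σ                  2,323.0327     9,837.0722
P = 2,323.0327; D_Mac = 4.23458 yrs; D_mod = 4.23458/(1+0.0615) = 3.98924 yrs.
ΔP/P ≈ -D_mod · Δy = -3.98924 × (+0.014) = -0.055849 = -5.5849%.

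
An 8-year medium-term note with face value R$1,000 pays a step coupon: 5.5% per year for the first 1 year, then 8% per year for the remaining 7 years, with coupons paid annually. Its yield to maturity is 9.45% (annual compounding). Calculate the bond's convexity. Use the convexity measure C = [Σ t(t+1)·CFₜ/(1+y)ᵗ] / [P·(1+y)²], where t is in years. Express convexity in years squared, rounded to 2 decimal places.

42.72

With y = 0.0945:
  t   CF        PV=CF/(1+0.0945)^t    t·PV        t(t+1)·PV
  1        55.00        50.2513        50.2513         100.5025
  2        80.00        66.7819       133.5637         400.6911
  3        80.00        61.0159       183.0476         732.1902
  4        80.00        55.7477       222.9908       1,114.9539
  5        80.00        50.9344       254.6720       1,528.0319
  6        80.00        46.5367       279.2201       1,954.5405
  7        80.00        42.5187       297.6307       2,381.0453
  8     1,080.00       524.4422     4,195.5376      37,759.8382
  Σ                    898.2286     5,616.9136      45,971.7937
P = 898.2286.
Convexity = Σ t(t+1)·PV / [P·(1+y)²] = 45,971.7937 / (898.2286 × 1.197930) = 42.72411.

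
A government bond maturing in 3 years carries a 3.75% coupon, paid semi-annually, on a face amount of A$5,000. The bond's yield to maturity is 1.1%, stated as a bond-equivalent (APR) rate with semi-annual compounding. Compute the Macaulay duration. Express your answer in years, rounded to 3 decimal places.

Periodic yield y = 0.0055. Discount each cash flow and weight by its period:
  t   CF        PV=CF/(1+0.0055)^t    t·PV
  1        93.75        93.2372        93.2372
  2        93.75        92.7272       185.4544
  3        93.75        92.2200       276.6600
  4        93.75        91.7156       366.8622
  5        93.75        91.2139       456.0694
  6     5,093.75     4,928.8452    29,573.0711
  Σ                  5,389.9590    30,951.3542
Price P = Σ PV = 5,389.9590.
Macaulay duration = Σ(t·PV) / P = 30,951.3542 / 5,389.9590 = 5.74241 half-year periods.
In years: 5.74241 / 2 = 2.87120 years.

2.871 years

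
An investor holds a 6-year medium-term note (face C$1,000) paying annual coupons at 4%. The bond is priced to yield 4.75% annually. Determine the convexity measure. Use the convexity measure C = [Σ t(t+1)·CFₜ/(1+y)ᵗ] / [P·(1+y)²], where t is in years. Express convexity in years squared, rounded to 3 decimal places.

33.543

With y = 0.0475:
  t   CF        PV=CF/(1+0.0475)^t    t·PV        t(t+1)·PV
  1        40.00        38.1862        38.1862          76.3723
  2        40.00        36.4546        72.9091         218.7274
  3        40.00        34.8015       104.4045         417.6179
  4        40.00        33.2234       132.8935         664.4677
  5        40.00        31.7168       158.5842         951.5050
  6     1,040.00       787.2436     4,723.4617      33,064.2320
  Σ                    961.6261     5,230.4392      35,392.9224
P = 961.6261.
Convexity = Σ t(t+1)·PV / [P·(1+y)²] = 35,392.9224 / (961.6261 × 1.097256) = 33.54302.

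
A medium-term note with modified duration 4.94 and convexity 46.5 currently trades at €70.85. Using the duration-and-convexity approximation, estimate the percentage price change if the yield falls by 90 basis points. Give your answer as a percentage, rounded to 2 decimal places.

+4.63%

Duration effect: -D_mod·Δy = -4.94 × (-0.009) = +0.044460
Convexity effect: ½·C·(Δy)² = 0.5 × 46.5 × (-0.009)² = +0.00188325
ΔP/P ≈ +0.044460 + 0.00188325 = +0.04634325
= +4.634325%.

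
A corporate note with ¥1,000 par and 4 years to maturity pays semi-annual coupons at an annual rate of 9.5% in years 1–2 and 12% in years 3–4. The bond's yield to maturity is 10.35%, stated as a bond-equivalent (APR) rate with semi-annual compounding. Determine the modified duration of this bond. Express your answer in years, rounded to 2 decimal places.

Periodic yield y = 0.05175. First find Macaulay duration:
  t   CF        PV=CF/(1+0.05175)^t    t·PV
  1        47.50        45.1628        45.1628
  2        47.50        42.9406        85.8813
  3        47.50        40.8278       122.4834
  4        47.50        38.8189       155.2757
  5        60.00        46.6218       233.1088
  6        60.00        44.3278       265.9668
  7        60.00        42.1467       295.0269
  8     1,060.00       707.9551     5,663.6406
  Σ                  1,008.8015     6,866.5463
P = 1,008.8015; Macaulay duration = 6,866.5463 / 1,008.8015 = 6.80664 half-year periods = 3.40332 years.
Modified duration = D_Mac / (1 + y) = 3.40332 / 1.05175 = 3.23586 years.

3.24 years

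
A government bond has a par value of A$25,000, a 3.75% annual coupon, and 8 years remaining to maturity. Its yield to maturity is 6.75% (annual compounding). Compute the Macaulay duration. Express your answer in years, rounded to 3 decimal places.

6.940 years

Periodic yield y = 0.0675. Discount each cash flow and weight by its year:
  t   CF        PV=CF/(1+0.0675)^t    t·PV
  1       937.50       878.2201       878.2201
  2       937.50       822.6887     1,645.3773
  3       937.50       770.6685     2,312.0056
  4       937.50       721.9377     2,887.7509
  5       937.50       676.2883     3,381.4414
  6       937.50       633.5253     3,801.1519
  7       937.50       593.4663     4,154.2644
  8    25,937.50    15,381.0167   123,048.1338
  Σ                 20,477.8117   142,108.3454
Price P = Σ PV = 20,477.8117.
Macaulay duration = Σ(t·PV) / P = 142,108.3454 / 20,477.8117 = 6.93963 years.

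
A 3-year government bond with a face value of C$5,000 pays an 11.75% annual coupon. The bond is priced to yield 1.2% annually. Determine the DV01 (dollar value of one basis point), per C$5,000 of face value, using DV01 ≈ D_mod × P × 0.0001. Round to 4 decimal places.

C$1.7689

Periodic yield y = 0.012.
  t   CF        PV=CF/(1+0.012)^t    t·PV
  1       587.50       580.5336       580.5336
  2       587.50       573.6498     1,147.2996
  3     5,587.50     5,391.0828    16,173.2483
  Σ                  6,545.2662    17,901.0815
P = 6,545.2662; D_Mac = 2.73497 yrs; D_mod = 2.70254 yrs.
DV01 ≈ 2.70254 × 6,545.2662 × 0.0001 = 1.768882.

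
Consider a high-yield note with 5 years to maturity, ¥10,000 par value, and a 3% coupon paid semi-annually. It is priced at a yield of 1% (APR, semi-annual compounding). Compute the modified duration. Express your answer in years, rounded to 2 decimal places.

4.67 years

Periodic yield y = 0.005. First find Macaulay duration:
  t   CF        PV=CF/(1+0.005)^t    t·PV
  1       150.00       149.2537       149.2537
  2       150.00       148.5112       297.0224
  3       150.00       147.7723       443.3169
  4       150.00       147.0371       588.1485
  5       150.00       146.3056       731.5280
  6       150.00       145.5777       873.4663
  7       150.00       144.8534     1,013.9741
  8       150.00       144.1328     1,153.0622
  9       150.00       143.4157     1,290.7413
  10   10,150.00     9,656.1816    96,561.8160
  Σ                 10,973.0412   103,102.3295
P = 10,973.0412; Macaulay duration = 103,102.3295 / 10,973.0412 = 9.39597 half-year periods = 4.69798 years.
Modified duration = D_Mac / (1 + y) = 4.69798 / 1.005 = 4.67461 years.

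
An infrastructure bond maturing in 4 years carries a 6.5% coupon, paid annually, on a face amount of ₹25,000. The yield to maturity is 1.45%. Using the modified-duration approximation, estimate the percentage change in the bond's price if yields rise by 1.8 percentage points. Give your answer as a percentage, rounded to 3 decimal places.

-6.532%

Periodic yield y = 0.0145. Modified duration first:
  t   CF        PV=CF/(1+0.0145)^t    t·PV
  1     1,625.00     1,601.7743     1,601.7743
  2     1,625.00     1,578.8805     3,157.7610
  3     1,625.00     1,556.3140     4,668.9419
  4    26,625.00    25,135.1459   100,540.5837
  Σ                 29,872.1147   109,969.0609
P = 29,872.1147; D_Mac = 3.68133 yrs; D_mod = 3.68133/(1+0.0145) = 3.62871 yrs.
ΔP/P ≈ -D_mod · Δy = -3.62871 × (+0.018) = -0.065317 = -6.5317%.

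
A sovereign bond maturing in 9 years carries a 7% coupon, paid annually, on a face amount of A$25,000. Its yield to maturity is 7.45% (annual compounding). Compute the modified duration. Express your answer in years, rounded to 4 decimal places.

6.4569 years

Periodic yield y = 0.0745. First find Macaulay duration:
  t   CF        PV=CF/(1+0.0745)^t    t·PV
  1     1,750.00     1,628.6645     1,628.6645
  2     1,750.00     1,515.7417     3,031.4835
  3     1,750.00     1,410.6484     4,231.9453
  4     1,750.00     1,312.8417     5,251.3669
  5     1,750.00     1,221.8164     6,109.0820
  6     1,750.00     1,137.1023     6,822.6137
  7     1,750.00     1,058.2618     7,407.8324
  8     1,750.00       984.8876     7,879.1012
  9    26,750.00    14,010.8992   126,098.0926
  Σ                 24,280.8637   168,460.1820
P = 24,280.8637; Macaulay duration = 168,460.1820 / 24,280.8637 = 6.93798 years.
Modified duration = D_Mac / (1 + y) = 6.93798 / 1.0745 = 6.45694 years.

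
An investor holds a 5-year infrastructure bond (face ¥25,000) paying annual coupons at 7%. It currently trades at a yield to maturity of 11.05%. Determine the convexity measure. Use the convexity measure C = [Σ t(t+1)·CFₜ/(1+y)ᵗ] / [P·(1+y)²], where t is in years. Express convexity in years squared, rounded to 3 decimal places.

20.029

With y = 0.1105:
  t   CF        PV=CF/(1+0.1105)^t    t·PV        t(t+1)·PV
  1     1,750.00     1,575.8667     1,575.8667       3,151.7335
  2     1,750.00     1,419.0605     2,838.1211       8,514.3632
  3     1,750.00     1,277.8573     3,833.5719      15,334.2877
  4     1,750.00     1,150.7045     4,602.8178      23,014.0892
  5    26,750.00    15,839.1172    79,195.5859     475,173.5156
  Σ                 21,262.6062    92,045.9635     525,187.9891
P = 21,262.6062.
Convexity = Σ t(t+1)·PV / [P·(1+y)²] = 525,187.9891 / (21,262.6062 × 1.233210) = 20.02909.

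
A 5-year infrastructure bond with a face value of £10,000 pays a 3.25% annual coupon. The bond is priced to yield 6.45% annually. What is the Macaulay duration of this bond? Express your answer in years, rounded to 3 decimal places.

4.668 years

Periodic yield y = 0.0645. Discount each cash flow and weight by its year:
  t   CF        PV=CF/(1+0.0645)^t    t·PV
  1       325.00       305.3077       305.3077
  2       325.00       286.8085       573.6170
  3       325.00       269.4303       808.2908
  4       325.00       253.1050     1,012.4199
  5    10,325.00     7,553.7348    37,768.6738
  Σ                  8,668.3862    40,468.3092
Price P = Σ PV = 8,668.3862.
Macaulay duration = Σ(t·PV) / P = 40,468.3092 / 8,668.3862 = 4.66849 years.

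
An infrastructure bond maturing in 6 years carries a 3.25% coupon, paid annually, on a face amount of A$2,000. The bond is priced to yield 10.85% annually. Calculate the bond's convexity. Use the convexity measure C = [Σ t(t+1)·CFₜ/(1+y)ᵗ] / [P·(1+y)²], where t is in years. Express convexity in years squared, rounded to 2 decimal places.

With y = 0.1085:
  t   CF        PV=CF/(1+0.1085)^t    t·PV        t(t+1)·PV
  1        65.00        58.6378        58.6378         117.2756
  2        65.00        52.8983       105.7967         317.3900
  3        65.00        47.7206       143.1619         572.6477
  4        65.00        43.0497       172.1990         860.9949
  5        65.00        38.8360       194.1802       1,165.0810
  6     2,065.00     1,113.0274     6,678.1646      46,747.1525
  Σ                  1,354.1700     7,352.1402      49,780.5416
P = 1,354.1700.
Convexity = Σ t(t+1)·PV / [P·(1+y)²] = 49,780.5416 / (1,354.1700 × 1.228772) = 29.91679.

29.92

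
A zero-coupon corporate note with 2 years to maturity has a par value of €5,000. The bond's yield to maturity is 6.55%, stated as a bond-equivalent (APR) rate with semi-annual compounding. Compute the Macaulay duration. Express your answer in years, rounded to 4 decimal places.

A zero-coupon bond has a single cash flow at maturity, so its Macaulay duration equals its maturity: 2 years.
(Equivalently: 4 semi-annual periods ÷ 2 = 2 years.)

2.0000 years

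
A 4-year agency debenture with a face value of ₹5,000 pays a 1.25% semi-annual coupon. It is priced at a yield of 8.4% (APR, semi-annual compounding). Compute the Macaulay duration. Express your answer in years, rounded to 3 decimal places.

Periodic yield y = 0.042. Discount each cash flow and weight by its period:
  t   CF        PV=CF/(1+0.042)^t    t·PV
  1        31.25        29.9904        29.9904
  2        31.25        28.7816        57.5632
  3        31.25        27.6215        82.8644
  4        31.25        26.5081       106.0325
  5        31.25        25.4397       127.1983
  6        31.25        24.4143       146.4856
  7        31.25        23.4302       164.0114
  8     5,031.25     3,620.2132    28,961.7055
  Σ                  3,806.3989    29,675.8514
Price P = Σ PV = 3,806.3989.
Macaulay duration = Σ(t·PV) / P = 29,675.8514 / 3,806.3989 = 7.79631 half-year periods.
In years: 7.79631 / 2 = 3.89815 years.

3.898 years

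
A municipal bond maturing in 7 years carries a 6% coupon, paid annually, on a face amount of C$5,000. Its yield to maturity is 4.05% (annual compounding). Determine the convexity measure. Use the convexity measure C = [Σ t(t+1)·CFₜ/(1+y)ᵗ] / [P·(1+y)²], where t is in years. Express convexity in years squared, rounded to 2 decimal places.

41.79

With y = 0.0405:
  t   CF        PV=CF/(1+0.0405)^t    t·PV        t(t+1)·PV
  1       300.00       288.3229       288.3229         576.6458
  2       300.00       277.1004       554.2007       1,662.6021
  3       300.00       266.3146       798.9438       3,195.7754
  4       300.00       255.9487     1,023.7948       5,118.9739
  5       300.00       245.9863     1,229.9313       7,379.5875
  6       300.00       236.4116     1,418.4695       9,929.2864
  7     5,300.00     4,014.0361    28,098.2529     224,786.0236
  Σ                  5,584.1206    33,411.9159     252,648.8947
P = 5,584.1206.
Convexity = Σ t(t+1)·PV / [P·(1+y)²] = 252,648.8947 / (5,584.1206 × 1.082640) = 41.79058.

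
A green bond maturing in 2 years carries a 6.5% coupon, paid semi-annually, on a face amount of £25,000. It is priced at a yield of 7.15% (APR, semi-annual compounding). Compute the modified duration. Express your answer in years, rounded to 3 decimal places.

1.841 years

Periodic yield y = 0.03575. First find Macaulay duration:
  t   CF        PV=CF/(1+0.03575)^t    t·PV
  1       812.50       784.4557       784.4557
  2       812.50       757.3794     1,514.7588
  3       812.50       731.2376     2,193.7129
  4    25,812.50    22,429.0202    89,716.0806
  Σ                 24,702.0929    94,209.0080
P = 24,702.0929; Macaulay duration = 94,209.0080 / 24,702.0929 = 3.81381 half-year periods = 1.90690 years.
Modified duration = D_Mac / (1 + y) = 1.90690 / 1.03575 = 1.84108 years.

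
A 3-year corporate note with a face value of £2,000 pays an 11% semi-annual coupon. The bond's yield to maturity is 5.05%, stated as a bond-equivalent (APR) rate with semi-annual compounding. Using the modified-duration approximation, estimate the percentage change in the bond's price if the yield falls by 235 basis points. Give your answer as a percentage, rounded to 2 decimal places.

+6.11%

Periodic yield y = 0.02525. Modified duration first:
  t   CF        PV=CF/(1+0.02525)^t    t·PV
  1       110.00       107.2909       107.2909
  2       110.00       104.6485       209.2971
  3       110.00       102.0712       306.2137
  4       110.00        99.5574       398.2296
  5       110.00        97.1055       485.5275
  6     2,110.00     1,816.7861    10,900.7163
  Σ                  2,327.4596    12,407.2751
P = 2,327.4596; D_Mac = 5.33082 half-year periods = 2.66541 yrs; D_mod = 2.66541/(1+0.02525) = 2.59977 yrs.
ΔP/P ≈ -D_mod · Δy = -2.59977 × (-0.0235) = +0.061095 = +6.1095%.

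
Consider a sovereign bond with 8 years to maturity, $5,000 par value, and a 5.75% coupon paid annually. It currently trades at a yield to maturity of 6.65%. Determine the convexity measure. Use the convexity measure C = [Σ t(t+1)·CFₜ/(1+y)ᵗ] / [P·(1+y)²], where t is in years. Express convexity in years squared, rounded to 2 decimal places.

48.63

With y = 0.0665:
  t   CF        PV=CF/(1+0.0665)^t    t·PV        t(t+1)·PV
  1       287.50       269.5734       269.5734         539.1467
  2       287.50       252.7645       505.5291       1,516.5872
  3       287.50       237.0038       711.0113       2,844.0453
  4       287.50       222.2258       888.9031       4,444.5153
  5       287.50       208.3692     1,041.8461       6,251.0764
  6       287.50       195.3767     1,172.2600       8,205.8199
  7       287.50       183.1942     1,282.3597      10,258.8778
  8     5,287.50     3,159.1009    25,272.8075     227,455.2673
  Σ                  4,727.6085    31,144.2901     261,515.3360
P = 4,727.6085.
Convexity = Σ t(t+1)·PV / [P·(1+y)²] = 261,515.3360 / (4,727.6085 × 1.137422) = 48.63332.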